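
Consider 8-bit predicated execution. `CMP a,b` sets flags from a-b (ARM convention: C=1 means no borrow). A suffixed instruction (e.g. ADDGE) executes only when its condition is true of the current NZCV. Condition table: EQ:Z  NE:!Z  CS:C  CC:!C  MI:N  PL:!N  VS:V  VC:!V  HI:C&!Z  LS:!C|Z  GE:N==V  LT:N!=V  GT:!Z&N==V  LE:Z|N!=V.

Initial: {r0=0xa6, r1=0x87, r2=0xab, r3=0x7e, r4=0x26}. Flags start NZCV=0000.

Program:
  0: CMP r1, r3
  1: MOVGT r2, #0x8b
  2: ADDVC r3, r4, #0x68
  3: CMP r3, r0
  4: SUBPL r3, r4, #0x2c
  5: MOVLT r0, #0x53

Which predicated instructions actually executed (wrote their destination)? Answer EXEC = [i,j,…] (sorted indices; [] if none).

0: ✓ CMP  NZCV=0011
1: · MOVGT
2: · ADDVC
3: ✓ CMP  NZCV=1001
4: · SUBPL
5: · MOVLT

EXEC = []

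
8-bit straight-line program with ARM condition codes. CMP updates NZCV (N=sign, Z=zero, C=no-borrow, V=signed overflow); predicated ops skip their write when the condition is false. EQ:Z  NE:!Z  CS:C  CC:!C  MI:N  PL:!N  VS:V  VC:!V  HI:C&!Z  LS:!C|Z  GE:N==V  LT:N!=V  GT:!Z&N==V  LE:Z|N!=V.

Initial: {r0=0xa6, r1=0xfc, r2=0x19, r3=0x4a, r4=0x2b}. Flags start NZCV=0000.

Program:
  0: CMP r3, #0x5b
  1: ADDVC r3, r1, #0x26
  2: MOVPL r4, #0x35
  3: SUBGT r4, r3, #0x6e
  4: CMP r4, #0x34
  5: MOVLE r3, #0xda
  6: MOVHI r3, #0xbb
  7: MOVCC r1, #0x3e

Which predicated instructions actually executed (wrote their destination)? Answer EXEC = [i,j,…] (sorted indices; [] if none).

[0] flags=1000 → (cmp)
[1] flags=1000 VC?T → r3=0x22
[2] flags=1000 PL?F → skip
[3] flags=1000 GT?F → skip
[4] flags=1000 → (cmp)
[5] flags=1000 LE?T → r3=0xda
[6] flags=1000 HI?F → skip
[7] flags=1000 CC?T → r1=0x3e

EXEC = [1,5,7]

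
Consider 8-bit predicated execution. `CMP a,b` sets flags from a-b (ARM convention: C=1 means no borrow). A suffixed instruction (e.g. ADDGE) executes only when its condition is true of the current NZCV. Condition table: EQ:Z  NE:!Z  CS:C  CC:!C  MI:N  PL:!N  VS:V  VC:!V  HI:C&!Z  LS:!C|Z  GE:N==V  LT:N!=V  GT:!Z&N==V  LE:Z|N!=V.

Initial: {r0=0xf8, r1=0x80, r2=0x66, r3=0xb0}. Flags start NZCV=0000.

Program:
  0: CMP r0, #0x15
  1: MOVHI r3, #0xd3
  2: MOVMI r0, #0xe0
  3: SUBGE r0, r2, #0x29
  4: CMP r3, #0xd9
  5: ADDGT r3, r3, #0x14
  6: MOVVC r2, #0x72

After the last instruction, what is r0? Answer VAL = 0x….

VAL = 0xe0

0: ✓ CMP  NZCV=1010
1: ✓ MOVHI  r3←0xd3
2: ✓ MOVMI  r0←0xe0
3: · SUBGE
4: ✓ CMP  NZCV=1000
5: · ADDGT
6: ✓ MOVVC  r2←0x72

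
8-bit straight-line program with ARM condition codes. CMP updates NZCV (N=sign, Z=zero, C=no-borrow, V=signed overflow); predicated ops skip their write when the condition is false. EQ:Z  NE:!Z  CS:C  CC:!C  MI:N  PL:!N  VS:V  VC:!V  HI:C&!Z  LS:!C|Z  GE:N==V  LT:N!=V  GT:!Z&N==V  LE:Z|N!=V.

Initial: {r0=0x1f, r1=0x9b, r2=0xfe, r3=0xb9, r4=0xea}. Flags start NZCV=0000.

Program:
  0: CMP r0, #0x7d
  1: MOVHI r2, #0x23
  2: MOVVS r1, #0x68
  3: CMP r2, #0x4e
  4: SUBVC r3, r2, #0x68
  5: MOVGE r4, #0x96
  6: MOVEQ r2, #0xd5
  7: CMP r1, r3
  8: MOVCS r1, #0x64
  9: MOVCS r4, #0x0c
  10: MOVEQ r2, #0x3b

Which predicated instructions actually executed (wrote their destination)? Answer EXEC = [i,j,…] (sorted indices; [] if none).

EXEC = [4,8,9]

0: ✓ CMP  NZCV=1000
1: · MOVHI
2: · MOVVS
3: ✓ CMP  NZCV=1010
4: ✓ SUBVC  r3←0x96
5: · MOVGE
6: · MOVEQ
7: ✓ CMP  NZCV=0010
8: ✓ MOVCS  r1←0x64
9: ✓ MOVCS  r4←0x0c
10: · MOVEQ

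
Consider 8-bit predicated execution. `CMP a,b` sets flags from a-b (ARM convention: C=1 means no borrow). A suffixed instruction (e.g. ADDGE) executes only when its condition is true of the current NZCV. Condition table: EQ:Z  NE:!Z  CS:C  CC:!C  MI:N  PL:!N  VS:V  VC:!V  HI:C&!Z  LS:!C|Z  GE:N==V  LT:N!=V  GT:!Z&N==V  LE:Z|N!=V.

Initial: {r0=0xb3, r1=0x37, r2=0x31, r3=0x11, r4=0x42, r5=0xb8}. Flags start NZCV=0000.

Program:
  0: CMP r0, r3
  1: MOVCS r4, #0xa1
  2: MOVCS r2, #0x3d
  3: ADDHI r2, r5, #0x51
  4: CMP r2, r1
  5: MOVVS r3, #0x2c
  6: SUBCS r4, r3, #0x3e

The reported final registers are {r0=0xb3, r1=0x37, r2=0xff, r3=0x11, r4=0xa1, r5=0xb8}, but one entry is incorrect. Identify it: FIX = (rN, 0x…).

FIX = (r2, 0x09)

0: ✓ CMP  NZCV=1010
1: ✓ MOVCS  r4←0xa1
2: ✓ MOVCS  r2←0x3d
3: ✓ ADDHI  r2←0x09
4: ✓ CMP  NZCV=1000
5: · MOVVS
6: · SUBCS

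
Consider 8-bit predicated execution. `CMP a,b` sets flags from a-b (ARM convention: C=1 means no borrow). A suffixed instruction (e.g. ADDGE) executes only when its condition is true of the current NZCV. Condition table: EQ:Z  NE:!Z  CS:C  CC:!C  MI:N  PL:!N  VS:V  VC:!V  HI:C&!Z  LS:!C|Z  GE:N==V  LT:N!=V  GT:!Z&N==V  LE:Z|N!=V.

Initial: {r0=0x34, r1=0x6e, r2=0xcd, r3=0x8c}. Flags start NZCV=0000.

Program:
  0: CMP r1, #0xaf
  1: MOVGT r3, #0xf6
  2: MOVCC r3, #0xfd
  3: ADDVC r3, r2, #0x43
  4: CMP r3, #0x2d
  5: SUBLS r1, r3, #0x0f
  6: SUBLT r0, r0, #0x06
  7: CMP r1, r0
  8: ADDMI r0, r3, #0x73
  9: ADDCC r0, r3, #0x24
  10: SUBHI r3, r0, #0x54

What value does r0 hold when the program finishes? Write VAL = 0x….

0: ✓ CMP  NZCV=1001
1: ✓ MOVGT  r3←0xf6
2: ✓ MOVCC  r3←0xfd
3: · ADDVC
4: ✓ CMP  NZCV=1010
5: · SUBLS
6: ✓ SUBLT  r0←0x2e
7: ✓ CMP  NZCV=0010
8: · ADDMI
9: · ADDCC
10: ✓ SUBHI  r3←0xda

VAL = 0x2e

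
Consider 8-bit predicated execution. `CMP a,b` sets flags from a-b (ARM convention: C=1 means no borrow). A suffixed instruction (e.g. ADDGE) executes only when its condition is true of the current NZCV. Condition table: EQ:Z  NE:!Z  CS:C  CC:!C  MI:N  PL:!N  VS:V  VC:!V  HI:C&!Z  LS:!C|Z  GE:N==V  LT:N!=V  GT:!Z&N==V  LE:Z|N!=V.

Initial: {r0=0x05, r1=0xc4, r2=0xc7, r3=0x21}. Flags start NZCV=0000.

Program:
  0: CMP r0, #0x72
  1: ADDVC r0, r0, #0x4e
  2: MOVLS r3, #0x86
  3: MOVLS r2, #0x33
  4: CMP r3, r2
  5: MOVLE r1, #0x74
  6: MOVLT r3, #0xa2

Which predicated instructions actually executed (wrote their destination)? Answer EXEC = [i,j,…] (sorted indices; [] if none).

EXEC = [1,2,3,5,6]

0: ✓ CMP  NZCV=1000
1: ✓ ADDVC  r0←0x53
2: ✓ MOVLS  r3←0x86
3: ✓ MOVLS  r2←0x33
4: ✓ CMP  NZCV=0011
5: ✓ MOVLE  r1←0x74
6: ✓ MOVLT  r3←0xa2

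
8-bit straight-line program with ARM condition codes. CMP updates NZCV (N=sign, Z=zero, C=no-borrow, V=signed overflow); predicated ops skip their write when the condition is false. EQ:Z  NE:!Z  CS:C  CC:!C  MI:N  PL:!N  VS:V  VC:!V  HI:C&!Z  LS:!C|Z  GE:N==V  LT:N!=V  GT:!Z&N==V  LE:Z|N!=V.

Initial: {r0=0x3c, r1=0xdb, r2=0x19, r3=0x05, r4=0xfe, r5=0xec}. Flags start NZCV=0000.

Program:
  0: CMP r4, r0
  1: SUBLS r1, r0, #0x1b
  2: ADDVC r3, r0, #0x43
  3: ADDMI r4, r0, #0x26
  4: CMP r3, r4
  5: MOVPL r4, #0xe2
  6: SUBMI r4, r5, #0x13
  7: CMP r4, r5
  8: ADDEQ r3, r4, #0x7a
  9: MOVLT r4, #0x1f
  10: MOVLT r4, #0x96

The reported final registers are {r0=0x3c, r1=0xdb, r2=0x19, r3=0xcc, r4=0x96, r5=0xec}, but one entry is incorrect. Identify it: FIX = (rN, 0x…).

FIX = (r3, 0x7f)

[0] flags=1010 → (cmp)
[1] flags=1010 LS?F → skip
[2] flags=1010 VC?T → r3=0x7f
[3] flags=1010 MI?T → r4=0x62
[4] flags=0010 → (cmp)
[5] flags=0010 PL?T → r4=0xe2
[6] flags=0010 MI?F → skip
[7] flags=1000 → (cmp)
[8] flags=1000 EQ?F → skip
[9] flags=1000 LT?T → r4=0x1f
[10] flags=1000 LT?T → r4=0x96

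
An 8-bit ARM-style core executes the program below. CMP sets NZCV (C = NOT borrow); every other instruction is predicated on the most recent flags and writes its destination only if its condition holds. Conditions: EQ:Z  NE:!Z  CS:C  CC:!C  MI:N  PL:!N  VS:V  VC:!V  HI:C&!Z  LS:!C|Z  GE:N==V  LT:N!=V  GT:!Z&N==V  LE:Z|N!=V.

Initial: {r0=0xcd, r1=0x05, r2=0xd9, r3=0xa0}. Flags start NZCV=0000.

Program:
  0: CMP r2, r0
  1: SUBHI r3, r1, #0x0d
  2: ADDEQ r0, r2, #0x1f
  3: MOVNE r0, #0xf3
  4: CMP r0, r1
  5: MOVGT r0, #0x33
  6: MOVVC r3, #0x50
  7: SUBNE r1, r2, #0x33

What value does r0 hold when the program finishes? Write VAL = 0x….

[0] flags=0010 → (cmp)
[1] flags=0010 HI?T → r3=0xf8
[2] flags=0010 EQ?F → skip
[3] flags=0010 NE?T → r0=0xf3
[4] flags=1010 → (cmp)
[5] flags=1010 GT?F → skip
[6] flags=1010 VC?T → r3=0x50
[7] flags=1010 NE?T → r1=0xa6

VAL = 0xf3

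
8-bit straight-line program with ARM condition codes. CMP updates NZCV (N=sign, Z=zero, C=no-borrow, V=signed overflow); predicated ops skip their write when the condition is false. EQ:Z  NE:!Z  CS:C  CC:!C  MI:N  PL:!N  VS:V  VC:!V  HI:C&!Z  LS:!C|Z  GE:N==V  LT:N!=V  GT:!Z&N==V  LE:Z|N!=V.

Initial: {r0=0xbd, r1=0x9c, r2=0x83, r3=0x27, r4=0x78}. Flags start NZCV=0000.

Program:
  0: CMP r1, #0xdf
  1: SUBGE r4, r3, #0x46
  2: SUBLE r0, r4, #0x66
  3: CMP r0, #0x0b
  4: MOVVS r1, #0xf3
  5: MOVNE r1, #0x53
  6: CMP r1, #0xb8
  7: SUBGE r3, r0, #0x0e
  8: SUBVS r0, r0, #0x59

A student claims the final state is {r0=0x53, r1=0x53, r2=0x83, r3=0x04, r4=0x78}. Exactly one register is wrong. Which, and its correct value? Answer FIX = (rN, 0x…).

FIX = (r0, 0xb9)

0: ✓ CMP  NZCV=1000
1: · SUBGE
2: ✓ SUBLE  r0←0x12
3: ✓ CMP  NZCV=0010
4: · MOVVS
5: ✓ MOVNE  r1←0x53
6: ✓ CMP  NZCV=1001
7: ✓ SUBGE  r3←0x04
8: ✓ SUBVS  r0←0xb9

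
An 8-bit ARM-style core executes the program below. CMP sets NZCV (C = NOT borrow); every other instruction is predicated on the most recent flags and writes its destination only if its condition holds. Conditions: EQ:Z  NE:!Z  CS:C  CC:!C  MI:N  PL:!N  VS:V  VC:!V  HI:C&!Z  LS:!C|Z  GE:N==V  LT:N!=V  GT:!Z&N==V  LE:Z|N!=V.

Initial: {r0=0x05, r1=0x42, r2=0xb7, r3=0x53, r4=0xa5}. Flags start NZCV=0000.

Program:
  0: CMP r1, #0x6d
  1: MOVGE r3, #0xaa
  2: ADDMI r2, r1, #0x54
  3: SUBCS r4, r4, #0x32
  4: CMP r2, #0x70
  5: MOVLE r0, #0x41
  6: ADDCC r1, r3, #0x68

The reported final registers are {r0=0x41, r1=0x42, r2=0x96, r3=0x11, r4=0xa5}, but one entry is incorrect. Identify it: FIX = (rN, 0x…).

0: ✓ CMP  NZCV=1000
1: · MOVGE
2: ✓ ADDMI  r2←0x96
3: · SUBCS
4: ✓ CMP  NZCV=0011
5: ✓ MOVLE  r0←0x41
6: · ADDCC

FIX = (r3, 0x53)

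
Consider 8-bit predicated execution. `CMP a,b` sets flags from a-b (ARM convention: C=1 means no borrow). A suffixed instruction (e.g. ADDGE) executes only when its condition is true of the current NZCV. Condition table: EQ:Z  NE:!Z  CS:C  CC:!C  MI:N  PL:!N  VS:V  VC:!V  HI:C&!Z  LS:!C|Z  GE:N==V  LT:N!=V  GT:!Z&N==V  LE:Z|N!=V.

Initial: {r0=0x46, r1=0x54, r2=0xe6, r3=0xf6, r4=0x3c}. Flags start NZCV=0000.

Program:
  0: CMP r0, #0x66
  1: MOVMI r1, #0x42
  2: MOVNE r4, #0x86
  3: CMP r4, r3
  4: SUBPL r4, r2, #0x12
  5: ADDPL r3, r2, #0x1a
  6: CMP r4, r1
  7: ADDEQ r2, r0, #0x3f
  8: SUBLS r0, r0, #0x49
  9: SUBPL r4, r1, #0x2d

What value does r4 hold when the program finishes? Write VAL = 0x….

[0] flags=1000 → (cmp)
[1] flags=1000 MI?T → r1=0x42
[2] flags=1000 NE?T → r4=0x86
[3] flags=1000 → (cmp)
[4] flags=1000 PL?F → skip
[5] flags=1000 PL?F → skip
[6] flags=0011 → (cmp)
[7] flags=0011 EQ?F → skip
[8] flags=0011 LS?F → skip
[9] flags=0011 PL?T → r4=0x15

VAL = 0x15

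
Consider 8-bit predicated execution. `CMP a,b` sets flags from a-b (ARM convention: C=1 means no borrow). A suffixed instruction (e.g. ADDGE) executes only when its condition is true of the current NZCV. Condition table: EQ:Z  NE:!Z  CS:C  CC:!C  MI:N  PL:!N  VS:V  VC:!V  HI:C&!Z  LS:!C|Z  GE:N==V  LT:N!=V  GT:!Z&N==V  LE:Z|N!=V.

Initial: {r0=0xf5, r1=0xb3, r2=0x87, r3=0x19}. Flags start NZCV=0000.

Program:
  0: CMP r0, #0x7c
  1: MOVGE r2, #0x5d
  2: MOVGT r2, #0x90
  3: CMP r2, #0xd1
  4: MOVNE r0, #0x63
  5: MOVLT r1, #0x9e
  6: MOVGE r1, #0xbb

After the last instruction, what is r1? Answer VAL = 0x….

VAL = 0x9e

0: ✓ CMP  NZCV=0011
1: · MOVGE
2: · MOVGT
3: ✓ CMP  NZCV=1000
4: ✓ MOVNE  r0←0x63
5: ✓ MOVLT  r1←0x9e
6: · MOVGE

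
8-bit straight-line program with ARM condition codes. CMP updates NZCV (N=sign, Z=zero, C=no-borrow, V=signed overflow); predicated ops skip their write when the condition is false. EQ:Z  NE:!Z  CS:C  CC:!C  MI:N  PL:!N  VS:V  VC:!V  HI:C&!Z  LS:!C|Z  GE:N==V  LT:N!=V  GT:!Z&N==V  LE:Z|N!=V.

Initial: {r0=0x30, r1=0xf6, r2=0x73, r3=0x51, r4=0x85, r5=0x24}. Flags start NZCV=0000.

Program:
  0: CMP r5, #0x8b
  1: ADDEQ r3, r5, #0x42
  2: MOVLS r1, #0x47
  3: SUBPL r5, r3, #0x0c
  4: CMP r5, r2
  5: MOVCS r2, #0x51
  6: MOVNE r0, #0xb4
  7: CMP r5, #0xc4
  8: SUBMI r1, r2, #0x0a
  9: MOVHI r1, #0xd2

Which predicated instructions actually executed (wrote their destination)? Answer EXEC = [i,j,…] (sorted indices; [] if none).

EXEC = [2,6]

0: ✓ CMP  NZCV=1001
1: · ADDEQ
2: ✓ MOVLS  r1←0x47
3: · SUBPL
4: ✓ CMP  NZCV=1000
5: · MOVCS
6: ✓ MOVNE  r0←0xb4
7: ✓ CMP  NZCV=0000
8: · SUBMI
9: · MOVHI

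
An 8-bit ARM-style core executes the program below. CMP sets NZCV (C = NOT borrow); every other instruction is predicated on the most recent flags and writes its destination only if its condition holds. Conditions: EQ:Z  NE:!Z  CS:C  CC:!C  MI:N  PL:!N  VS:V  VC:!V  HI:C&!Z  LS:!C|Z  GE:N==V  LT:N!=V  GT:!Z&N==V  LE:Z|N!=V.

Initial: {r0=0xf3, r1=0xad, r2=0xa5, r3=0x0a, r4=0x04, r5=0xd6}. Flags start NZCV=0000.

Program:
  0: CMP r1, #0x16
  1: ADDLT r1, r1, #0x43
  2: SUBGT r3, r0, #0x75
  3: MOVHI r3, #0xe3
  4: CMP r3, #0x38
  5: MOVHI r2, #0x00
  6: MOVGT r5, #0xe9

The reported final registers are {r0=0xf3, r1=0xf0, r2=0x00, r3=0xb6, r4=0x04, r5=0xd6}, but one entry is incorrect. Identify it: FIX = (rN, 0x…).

FIX = (r3, 0xe3)

[0] flags=1010 → (cmp)
[1] flags=1010 LT?T → r1=0xf0
[2] flags=1010 GT?F → skip
[3] flags=1010 HI?T → r3=0xe3
[4] flags=1010 → (cmp)
[5] flags=1010 HI?T → r2=0x00
[6] flags=1010 GT?F → skip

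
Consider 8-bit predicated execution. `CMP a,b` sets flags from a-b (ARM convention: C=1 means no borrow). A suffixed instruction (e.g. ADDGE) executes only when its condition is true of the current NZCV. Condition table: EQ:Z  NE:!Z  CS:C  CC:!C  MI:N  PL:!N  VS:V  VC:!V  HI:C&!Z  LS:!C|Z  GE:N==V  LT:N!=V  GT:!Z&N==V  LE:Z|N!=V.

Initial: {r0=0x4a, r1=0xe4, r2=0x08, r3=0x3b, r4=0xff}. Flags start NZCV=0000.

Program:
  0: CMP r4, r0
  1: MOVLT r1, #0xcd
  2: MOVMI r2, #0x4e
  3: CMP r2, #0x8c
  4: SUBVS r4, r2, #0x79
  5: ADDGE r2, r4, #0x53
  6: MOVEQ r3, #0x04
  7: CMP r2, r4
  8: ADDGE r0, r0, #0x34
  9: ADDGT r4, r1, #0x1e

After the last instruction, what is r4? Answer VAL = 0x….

VAL = 0xeb

[0] flags=1010 → (cmp)
[1] flags=1010 LT?T → r1=0xcd
[2] flags=1010 MI?T → r2=0x4e
[3] flags=1001 → (cmp)
[4] flags=1001 VS?T → r4=0xd5
[5] flags=1001 GE?T → r2=0x28
[6] flags=1001 EQ?F → skip
[7] flags=0000 → (cmp)
[8] flags=0000 GE?T → r0=0x7e
[9] flags=0000 GT?T → r4=0xeb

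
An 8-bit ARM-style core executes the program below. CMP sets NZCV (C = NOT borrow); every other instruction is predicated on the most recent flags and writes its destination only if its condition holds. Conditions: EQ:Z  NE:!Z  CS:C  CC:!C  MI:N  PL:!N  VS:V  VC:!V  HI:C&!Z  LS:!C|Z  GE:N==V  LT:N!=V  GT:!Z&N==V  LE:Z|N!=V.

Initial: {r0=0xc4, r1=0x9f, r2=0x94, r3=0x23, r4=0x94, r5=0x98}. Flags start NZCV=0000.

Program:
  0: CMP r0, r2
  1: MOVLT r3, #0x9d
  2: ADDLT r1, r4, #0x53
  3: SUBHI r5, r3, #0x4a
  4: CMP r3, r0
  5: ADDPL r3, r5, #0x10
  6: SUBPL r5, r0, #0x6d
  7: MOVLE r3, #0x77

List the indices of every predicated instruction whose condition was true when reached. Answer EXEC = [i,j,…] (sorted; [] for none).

[0] flags=0010 → (cmp)
[1] flags=0010 LT?F → skip
[2] flags=0010 LT?F → skip
[3] flags=0010 HI?T → r5=0xd9
[4] flags=0000 → (cmp)
[5] flags=0000 PL?T → r3=0xe9
[6] flags=0000 PL?T → r5=0x57
[7] flags=0000 LE?F → skip

EXEC = [3,5,6]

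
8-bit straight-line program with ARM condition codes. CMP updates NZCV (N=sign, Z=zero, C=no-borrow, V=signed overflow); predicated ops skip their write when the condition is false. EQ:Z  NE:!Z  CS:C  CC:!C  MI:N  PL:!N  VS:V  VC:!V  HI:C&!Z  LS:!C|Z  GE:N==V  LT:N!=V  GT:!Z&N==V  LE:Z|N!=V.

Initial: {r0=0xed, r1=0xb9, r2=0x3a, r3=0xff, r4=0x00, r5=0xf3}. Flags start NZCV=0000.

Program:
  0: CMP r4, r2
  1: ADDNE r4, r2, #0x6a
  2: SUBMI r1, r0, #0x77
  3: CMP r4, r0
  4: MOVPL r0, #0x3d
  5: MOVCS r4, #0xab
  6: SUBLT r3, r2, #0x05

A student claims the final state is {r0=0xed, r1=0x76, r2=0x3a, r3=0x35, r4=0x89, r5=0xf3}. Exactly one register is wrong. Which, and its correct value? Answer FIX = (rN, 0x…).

FIX = (r4, 0xa4)

[0] flags=1000 → (cmp)
[1] flags=1000 NE?T → r4=0xa4
[2] flags=1000 MI?T → r1=0x76
[3] flags=1000 → (cmp)
[4] flags=1000 PL?F → skip
[5] flags=1000 CS?F → skip
[6] flags=1000 LT?T → r3=0x35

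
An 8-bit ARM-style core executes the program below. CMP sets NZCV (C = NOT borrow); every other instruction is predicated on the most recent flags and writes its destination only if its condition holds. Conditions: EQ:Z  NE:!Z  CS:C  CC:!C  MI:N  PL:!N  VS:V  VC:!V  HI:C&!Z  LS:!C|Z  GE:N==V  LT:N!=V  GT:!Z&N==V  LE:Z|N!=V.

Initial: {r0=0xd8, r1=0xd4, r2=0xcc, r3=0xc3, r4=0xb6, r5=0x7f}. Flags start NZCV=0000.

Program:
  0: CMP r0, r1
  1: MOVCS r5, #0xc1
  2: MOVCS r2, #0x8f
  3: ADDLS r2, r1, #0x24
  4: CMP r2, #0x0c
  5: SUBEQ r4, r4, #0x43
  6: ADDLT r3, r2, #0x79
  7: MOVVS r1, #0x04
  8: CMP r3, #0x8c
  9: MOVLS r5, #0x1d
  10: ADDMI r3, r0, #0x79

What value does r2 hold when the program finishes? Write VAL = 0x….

0: ✓ CMP  NZCV=0010
1: ✓ MOVCS  r5←0xc1
2: ✓ MOVCS  r2←0x8f
3: · ADDLS
4: ✓ CMP  NZCV=1010
5: · SUBEQ
6: ✓ ADDLT  r3←0x08
7: · MOVVS
8: ✓ CMP  NZCV=0000
9: ✓ MOVLS  r5←0x1d
10: · ADDMI

VAL = 0x8f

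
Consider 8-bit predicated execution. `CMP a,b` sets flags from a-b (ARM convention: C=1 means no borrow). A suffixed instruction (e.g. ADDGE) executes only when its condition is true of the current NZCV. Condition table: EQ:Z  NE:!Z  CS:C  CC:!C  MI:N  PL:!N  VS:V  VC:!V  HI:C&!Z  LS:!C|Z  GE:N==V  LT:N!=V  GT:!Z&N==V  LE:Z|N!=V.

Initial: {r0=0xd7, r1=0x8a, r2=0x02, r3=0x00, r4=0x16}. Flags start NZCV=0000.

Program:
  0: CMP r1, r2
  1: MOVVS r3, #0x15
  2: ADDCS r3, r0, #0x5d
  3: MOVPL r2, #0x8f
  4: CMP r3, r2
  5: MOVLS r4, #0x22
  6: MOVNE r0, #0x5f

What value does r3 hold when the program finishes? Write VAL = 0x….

VAL = 0x34

0: ✓ CMP  NZCV=1010
1: · MOVVS
2: ✓ ADDCS  r3←0x34
3: · MOVPL
4: ✓ CMP  NZCV=0010
5: · MOVLS
6: ✓ MOVNE  r0←0x5f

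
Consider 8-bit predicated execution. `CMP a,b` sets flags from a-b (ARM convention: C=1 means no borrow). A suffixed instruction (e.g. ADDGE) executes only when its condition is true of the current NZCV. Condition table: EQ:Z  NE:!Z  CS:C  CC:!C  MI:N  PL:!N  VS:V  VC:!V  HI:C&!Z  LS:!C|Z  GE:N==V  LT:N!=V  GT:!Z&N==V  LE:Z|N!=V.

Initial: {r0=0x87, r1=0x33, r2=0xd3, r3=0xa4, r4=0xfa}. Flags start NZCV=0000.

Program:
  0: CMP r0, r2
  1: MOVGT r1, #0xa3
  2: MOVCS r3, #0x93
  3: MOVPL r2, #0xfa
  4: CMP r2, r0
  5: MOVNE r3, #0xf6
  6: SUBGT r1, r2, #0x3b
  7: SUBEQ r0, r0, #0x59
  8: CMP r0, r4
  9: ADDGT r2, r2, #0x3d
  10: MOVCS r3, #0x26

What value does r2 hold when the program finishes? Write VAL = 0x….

[0] flags=1000 → (cmp)
[1] flags=1000 GT?F → skip
[2] flags=1000 CS?F → skip
[3] flags=1000 PL?F → skip
[4] flags=0010 → (cmp)
[5] flags=0010 NE?T → r3=0xf6
[6] flags=0010 GT?T → r1=0x98
[7] flags=0010 EQ?F → skip
[8] flags=1000 → (cmp)
[9] flags=1000 GT?F → skip
[10] flags=1000 CS?F → skip

VAL = 0xd3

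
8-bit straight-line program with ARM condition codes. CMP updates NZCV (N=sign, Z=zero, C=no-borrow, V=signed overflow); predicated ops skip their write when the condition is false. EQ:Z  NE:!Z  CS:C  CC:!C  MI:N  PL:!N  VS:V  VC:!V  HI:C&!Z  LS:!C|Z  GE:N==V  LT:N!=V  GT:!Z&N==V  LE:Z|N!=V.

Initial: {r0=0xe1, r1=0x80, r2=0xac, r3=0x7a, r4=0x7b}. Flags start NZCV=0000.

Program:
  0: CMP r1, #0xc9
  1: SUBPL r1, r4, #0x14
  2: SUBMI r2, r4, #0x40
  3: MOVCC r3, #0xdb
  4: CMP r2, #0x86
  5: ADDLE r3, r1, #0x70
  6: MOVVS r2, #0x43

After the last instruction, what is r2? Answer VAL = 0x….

VAL = 0x43

[0] flags=1000 → (cmp)
[1] flags=1000 PL?F → skip
[2] flags=1000 MI?T → r2=0x3b
[3] flags=1000 CC?T → r3=0xdb
[4] flags=1001 → (cmp)
[5] flags=1001 LE?F → skip
[6] flags=1001 VS?T → r2=0x43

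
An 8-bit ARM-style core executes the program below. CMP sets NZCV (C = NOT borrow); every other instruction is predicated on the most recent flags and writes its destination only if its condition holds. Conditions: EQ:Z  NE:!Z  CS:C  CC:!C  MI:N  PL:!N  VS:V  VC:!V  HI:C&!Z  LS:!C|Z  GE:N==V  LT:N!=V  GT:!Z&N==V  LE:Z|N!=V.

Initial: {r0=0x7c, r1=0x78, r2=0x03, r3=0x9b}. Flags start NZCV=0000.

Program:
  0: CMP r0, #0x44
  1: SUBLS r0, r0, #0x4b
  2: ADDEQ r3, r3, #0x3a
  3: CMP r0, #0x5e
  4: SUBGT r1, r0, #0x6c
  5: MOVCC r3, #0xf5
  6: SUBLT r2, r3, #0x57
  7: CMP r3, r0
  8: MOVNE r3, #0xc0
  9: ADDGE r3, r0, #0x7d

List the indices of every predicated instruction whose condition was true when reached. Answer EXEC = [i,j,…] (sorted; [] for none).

[0] flags=0010 → (cmp)
[1] flags=0010 LS?F → skip
[2] flags=0010 EQ?F → skip
[3] flags=0010 → (cmp)
[4] flags=0010 GT?T → r1=0x10
[5] flags=0010 CC?F → skip
[6] flags=0010 LT?F → skip
[7] flags=0011 → (cmp)
[8] flags=0011 NE?T → r3=0xc0
[9] flags=0011 GE?F → skip

EXEC = [4,8]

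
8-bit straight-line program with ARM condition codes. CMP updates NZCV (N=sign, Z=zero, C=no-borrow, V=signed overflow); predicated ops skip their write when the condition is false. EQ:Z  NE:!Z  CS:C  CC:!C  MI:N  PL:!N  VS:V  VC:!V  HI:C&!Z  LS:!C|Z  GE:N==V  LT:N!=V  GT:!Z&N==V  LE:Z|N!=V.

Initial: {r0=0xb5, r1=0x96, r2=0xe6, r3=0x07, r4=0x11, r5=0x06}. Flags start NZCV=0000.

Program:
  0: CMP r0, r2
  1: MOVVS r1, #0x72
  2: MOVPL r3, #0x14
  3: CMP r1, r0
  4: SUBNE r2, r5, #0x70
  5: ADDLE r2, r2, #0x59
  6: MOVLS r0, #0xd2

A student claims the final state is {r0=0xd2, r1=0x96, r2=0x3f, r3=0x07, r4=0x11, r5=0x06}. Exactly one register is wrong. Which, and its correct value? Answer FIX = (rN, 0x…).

[0] flags=1000 → (cmp)
[1] flags=1000 VS?F → skip
[2] flags=1000 PL?F → skip
[3] flags=1000 → (cmp)
[4] flags=1000 NE?T → r2=0x96
[5] flags=1000 LE?T → r2=0xef
[6] flags=1000 LS?T → r0=0xd2

FIX = (r2, 0xef)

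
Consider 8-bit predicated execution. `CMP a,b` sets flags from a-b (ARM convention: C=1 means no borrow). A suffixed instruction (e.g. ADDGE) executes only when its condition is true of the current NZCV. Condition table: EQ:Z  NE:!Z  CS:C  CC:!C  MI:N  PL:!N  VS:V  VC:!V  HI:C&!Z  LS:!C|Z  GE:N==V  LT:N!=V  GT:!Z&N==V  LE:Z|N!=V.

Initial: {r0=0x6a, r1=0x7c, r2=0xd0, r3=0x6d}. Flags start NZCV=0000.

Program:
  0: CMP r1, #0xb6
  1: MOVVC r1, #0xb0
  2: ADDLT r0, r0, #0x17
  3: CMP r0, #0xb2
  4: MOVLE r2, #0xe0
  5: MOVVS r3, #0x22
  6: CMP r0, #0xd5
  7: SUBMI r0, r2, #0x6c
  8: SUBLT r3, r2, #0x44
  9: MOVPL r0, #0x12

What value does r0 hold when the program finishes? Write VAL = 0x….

0: ✓ CMP  NZCV=1001
1: · MOVVC
2: · ADDLT
3: ✓ CMP  NZCV=1001
4: · MOVLE
5: ✓ MOVVS  r3←0x22
6: ✓ CMP  NZCV=1001
7: ✓ SUBMI  r0←0x64
8: · SUBLT
9: · MOVPL

VAL = 0x64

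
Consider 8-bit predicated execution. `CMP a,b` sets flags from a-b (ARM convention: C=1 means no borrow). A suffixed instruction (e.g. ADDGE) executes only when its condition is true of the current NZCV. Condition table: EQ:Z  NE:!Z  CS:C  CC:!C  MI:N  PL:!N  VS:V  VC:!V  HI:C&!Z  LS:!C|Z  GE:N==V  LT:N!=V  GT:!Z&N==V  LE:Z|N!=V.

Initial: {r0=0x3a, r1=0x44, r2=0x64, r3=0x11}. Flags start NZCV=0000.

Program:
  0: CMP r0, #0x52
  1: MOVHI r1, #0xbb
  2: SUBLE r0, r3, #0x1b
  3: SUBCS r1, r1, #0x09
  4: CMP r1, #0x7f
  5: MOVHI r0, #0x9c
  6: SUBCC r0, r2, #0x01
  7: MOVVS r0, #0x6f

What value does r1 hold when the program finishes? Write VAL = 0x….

[0] flags=1000 → (cmp)
[1] flags=1000 HI?F → skip
[2] flags=1000 LE?T → r0=0xf6
[3] flags=1000 CS?F → skip
[4] flags=1000 → (cmp)
[5] flags=1000 HI?F → skip
[6] flags=1000 CC?T → r0=0x63
[7] flags=1000 VS?F → skip

VAL = 0x44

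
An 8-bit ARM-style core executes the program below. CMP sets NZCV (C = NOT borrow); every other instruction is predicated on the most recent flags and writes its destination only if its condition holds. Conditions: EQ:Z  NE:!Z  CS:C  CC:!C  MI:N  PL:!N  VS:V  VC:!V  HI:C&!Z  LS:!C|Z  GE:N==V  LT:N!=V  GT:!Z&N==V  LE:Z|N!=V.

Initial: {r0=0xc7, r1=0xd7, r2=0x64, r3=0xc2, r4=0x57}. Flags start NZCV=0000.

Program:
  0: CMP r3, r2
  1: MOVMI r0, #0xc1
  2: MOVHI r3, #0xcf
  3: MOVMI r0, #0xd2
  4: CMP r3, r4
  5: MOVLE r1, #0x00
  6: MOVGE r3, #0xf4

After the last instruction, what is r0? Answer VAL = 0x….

VAL = 0xc7

[0] flags=0011 → (cmp)
[1] flags=0011 MI?F → skip
[2] flags=0011 HI?T → r3=0xcf
[3] flags=0011 MI?F → skip
[4] flags=0011 → (cmp)
[5] flags=0011 LE?T → r1=0x00
[6] flags=0011 GE?F → skip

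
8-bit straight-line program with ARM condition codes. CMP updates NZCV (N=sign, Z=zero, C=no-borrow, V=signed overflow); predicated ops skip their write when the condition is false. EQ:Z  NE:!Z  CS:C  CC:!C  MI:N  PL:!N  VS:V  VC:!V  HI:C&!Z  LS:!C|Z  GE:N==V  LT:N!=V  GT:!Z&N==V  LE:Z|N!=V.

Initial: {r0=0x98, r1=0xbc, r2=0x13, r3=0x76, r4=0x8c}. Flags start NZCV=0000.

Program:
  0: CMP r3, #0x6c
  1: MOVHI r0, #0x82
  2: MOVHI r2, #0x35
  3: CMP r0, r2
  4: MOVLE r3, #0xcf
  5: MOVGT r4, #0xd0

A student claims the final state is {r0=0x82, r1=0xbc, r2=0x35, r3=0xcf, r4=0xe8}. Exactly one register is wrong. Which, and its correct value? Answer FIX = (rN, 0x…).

FIX = (r4, 0x8c)

[0] flags=0010 → (cmp)
[1] flags=0010 HI?T → r0=0x82
[2] flags=0010 HI?T → r2=0x35
[3] flags=0011 → (cmp)
[4] flags=0011 LE?T → r3=0xcf
[5] flags=0011 GT?F → skip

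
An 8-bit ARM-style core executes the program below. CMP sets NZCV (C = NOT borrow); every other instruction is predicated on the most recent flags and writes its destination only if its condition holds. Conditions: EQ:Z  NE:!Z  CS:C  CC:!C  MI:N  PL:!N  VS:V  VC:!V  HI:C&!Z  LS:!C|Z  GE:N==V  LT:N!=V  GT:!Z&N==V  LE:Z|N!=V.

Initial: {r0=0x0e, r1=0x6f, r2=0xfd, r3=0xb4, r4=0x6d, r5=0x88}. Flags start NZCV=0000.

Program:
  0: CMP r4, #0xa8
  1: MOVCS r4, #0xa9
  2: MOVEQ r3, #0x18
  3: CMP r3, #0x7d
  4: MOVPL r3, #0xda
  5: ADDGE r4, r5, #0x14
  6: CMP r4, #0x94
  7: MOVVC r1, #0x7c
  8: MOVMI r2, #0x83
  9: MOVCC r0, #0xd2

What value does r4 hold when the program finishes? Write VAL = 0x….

0: ✓ CMP  NZCV=1001
1: · MOVCS
2: · MOVEQ
3: ✓ CMP  NZCV=0011
4: ✓ MOVPL  r3←0xda
5: · ADDGE
6: ✓ CMP  NZCV=1001
7: · MOVVC
8: ✓ MOVMI  r2←0x83
9: ✓ MOVCC  r0←0xd2

VAL = 0x6d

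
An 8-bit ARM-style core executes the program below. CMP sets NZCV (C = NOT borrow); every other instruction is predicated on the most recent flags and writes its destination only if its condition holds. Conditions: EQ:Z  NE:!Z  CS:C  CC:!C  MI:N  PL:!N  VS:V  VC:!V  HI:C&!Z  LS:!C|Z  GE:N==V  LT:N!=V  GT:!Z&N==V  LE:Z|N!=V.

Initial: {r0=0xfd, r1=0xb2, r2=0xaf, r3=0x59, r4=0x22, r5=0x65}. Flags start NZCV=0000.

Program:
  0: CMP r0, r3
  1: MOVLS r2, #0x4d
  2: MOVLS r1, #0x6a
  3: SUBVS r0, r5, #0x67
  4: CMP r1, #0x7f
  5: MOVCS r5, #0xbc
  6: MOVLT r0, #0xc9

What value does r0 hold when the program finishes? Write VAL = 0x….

[0] flags=1010 → (cmp)
[1] flags=1010 LS?F → skip
[2] flags=1010 LS?F → skip
[3] flags=1010 VS?F → skip
[4] flags=0011 → (cmp)
[5] flags=0011 CS?T → r5=0xbc
[6] flags=0011 LT?T → r0=0xc9

VAL = 0xc9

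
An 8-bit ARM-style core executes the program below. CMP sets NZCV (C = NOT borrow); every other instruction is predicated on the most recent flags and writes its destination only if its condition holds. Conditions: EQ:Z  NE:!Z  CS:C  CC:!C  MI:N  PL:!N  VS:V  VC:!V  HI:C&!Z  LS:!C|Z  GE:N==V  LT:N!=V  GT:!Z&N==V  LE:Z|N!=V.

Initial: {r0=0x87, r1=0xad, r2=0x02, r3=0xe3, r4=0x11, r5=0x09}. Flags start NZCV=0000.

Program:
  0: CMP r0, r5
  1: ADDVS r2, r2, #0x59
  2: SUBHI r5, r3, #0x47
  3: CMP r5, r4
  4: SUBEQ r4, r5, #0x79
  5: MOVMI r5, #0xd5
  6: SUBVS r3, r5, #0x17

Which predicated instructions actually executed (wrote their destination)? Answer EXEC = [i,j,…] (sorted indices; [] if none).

EXEC = [1,2,5]

[0] flags=0011 → (cmp)
[1] flags=0011 VS?T → r2=0x5b
[2] flags=0011 HI?T → r5=0x9c
[3] flags=1010 → (cmp)
[4] flags=1010 EQ?F → skip
[5] flags=1010 MI?T → r5=0xd5
[6] flags=1010 VS?F → skip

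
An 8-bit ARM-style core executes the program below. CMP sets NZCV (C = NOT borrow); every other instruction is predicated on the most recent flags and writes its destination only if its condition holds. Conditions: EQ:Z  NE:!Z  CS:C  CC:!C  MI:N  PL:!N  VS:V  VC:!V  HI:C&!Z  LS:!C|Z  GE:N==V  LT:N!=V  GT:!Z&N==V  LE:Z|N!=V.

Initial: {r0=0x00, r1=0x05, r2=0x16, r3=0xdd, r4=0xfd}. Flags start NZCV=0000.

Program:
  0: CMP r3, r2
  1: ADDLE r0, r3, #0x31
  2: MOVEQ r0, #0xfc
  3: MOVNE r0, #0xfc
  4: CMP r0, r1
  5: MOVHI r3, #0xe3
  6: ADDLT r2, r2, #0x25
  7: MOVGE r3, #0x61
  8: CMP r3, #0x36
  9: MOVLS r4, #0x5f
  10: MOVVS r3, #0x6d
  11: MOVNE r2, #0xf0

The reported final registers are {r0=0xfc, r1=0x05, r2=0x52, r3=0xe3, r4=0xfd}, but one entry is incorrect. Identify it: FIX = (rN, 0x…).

FIX = (r2, 0xf0)

0: ✓ CMP  NZCV=1010
1: ✓ ADDLE  r0←0x0e
2: · MOVEQ
3: ✓ MOVNE  r0←0xfc
4: ✓ CMP  NZCV=1010
5: ✓ MOVHI  r3←0xe3
6: ✓ ADDLT  r2←0x3b
7: · MOVGE
8: ✓ CMP  NZCV=1010
9: · MOVLS
10: · MOVVS
11: ✓ MOVNE  r2←0xf0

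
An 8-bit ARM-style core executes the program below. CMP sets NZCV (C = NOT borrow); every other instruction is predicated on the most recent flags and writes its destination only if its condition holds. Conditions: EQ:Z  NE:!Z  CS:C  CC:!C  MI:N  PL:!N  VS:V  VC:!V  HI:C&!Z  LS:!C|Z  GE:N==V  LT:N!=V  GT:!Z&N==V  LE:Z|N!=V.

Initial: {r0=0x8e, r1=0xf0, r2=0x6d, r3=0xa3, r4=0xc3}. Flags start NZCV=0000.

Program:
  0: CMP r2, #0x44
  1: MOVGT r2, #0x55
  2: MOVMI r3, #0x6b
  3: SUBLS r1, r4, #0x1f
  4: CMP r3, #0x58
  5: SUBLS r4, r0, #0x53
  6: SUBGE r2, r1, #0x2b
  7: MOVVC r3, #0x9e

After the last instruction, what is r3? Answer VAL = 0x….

[0] flags=0010 → (cmp)
[1] flags=0010 GT?T → r2=0x55
[2] flags=0010 MI?F → skip
[3] flags=0010 LS?F → skip
[4] flags=0011 → (cmp)
[5] flags=0011 LS?F → skip
[6] flags=0011 GE?F → skip
[7] flags=0011 VC?F → skip

VAL = 0xa3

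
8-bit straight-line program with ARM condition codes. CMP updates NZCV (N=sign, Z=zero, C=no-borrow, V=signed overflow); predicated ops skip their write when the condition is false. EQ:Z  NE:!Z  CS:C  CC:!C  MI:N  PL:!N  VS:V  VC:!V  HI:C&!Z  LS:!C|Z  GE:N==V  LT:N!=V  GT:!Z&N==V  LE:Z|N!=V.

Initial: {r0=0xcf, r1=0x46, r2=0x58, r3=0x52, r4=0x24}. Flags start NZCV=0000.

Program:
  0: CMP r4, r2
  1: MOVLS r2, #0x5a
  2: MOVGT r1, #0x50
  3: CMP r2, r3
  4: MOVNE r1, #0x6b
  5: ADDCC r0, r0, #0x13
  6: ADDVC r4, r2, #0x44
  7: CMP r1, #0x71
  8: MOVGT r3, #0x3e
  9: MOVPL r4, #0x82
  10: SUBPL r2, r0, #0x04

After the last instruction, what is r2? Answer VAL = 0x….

VAL = 0x5a

0: ✓ CMP  NZCV=1000
1: ✓ MOVLS  r2←0x5a
2: · MOVGT
3: ✓ CMP  NZCV=0010
4: ✓ MOVNE  r1←0x6b
5: · ADDCC
6: ✓ ADDVC  r4←0x9e
7: ✓ CMP  NZCV=1000
8: · MOVGT
9: · MOVPL
10: · SUBPL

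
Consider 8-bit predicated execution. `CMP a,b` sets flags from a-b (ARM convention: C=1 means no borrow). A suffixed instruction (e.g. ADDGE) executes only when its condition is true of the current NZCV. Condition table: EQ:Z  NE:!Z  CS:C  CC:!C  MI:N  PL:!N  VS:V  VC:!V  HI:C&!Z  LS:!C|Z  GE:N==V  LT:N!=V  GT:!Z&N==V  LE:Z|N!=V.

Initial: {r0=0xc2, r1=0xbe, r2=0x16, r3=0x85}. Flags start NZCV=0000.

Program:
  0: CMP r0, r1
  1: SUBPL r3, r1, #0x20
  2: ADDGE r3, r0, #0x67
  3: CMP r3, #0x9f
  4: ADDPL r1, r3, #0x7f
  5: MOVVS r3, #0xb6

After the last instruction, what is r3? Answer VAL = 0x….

VAL = 0xb6

[0] flags=0010 → (cmp)
[1] flags=0010 PL?T → r3=0x9e
[2] flags=0010 GE?T → r3=0x29
[3] flags=1001 → (cmp)
[4] flags=1001 PL?F → skip
[5] flags=1001 VS?T → r3=0xb6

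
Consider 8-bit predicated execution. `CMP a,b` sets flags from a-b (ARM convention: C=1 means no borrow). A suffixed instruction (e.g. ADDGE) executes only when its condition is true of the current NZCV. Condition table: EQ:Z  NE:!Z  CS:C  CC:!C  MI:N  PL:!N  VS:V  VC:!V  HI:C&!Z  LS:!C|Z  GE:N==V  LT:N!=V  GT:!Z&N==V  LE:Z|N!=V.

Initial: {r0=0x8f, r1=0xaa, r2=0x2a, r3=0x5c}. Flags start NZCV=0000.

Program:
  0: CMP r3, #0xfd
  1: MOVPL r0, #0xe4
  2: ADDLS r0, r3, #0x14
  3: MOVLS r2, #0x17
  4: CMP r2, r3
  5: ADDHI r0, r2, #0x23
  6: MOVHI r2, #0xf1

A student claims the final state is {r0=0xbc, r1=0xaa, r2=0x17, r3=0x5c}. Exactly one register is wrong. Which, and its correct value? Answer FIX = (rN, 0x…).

0: ✓ CMP  NZCV=0000
1: ✓ MOVPL  r0←0xe4
2: ✓ ADDLS  r0←0x70
3: ✓ MOVLS  r2←0x17
4: ✓ CMP  NZCV=1000
5: · ADDHI
6: · MOVHI

FIX = (r0, 0x70)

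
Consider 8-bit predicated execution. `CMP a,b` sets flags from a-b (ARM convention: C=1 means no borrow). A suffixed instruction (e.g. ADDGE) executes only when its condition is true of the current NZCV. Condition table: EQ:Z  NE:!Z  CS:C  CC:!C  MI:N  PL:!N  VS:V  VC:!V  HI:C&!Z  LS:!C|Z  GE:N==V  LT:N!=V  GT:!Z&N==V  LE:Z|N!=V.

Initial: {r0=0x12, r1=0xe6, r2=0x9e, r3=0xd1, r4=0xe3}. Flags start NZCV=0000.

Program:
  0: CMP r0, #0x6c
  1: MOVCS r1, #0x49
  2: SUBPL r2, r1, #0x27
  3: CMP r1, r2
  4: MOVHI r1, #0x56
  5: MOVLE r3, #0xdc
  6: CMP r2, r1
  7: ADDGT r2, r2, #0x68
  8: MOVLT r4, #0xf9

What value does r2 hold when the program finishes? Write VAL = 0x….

[0] flags=1000 → (cmp)
[1] flags=1000 CS?F → skip
[2] flags=1000 PL?F → skip
[3] flags=0010 → (cmp)
[4] flags=0010 HI?T → r1=0x56
[5] flags=0010 LE?F → skip
[6] flags=0011 → (cmp)
[7] flags=0011 GT?F → skip
[8] flags=0011 LT?T → r4=0xf9

VAL = 0x9e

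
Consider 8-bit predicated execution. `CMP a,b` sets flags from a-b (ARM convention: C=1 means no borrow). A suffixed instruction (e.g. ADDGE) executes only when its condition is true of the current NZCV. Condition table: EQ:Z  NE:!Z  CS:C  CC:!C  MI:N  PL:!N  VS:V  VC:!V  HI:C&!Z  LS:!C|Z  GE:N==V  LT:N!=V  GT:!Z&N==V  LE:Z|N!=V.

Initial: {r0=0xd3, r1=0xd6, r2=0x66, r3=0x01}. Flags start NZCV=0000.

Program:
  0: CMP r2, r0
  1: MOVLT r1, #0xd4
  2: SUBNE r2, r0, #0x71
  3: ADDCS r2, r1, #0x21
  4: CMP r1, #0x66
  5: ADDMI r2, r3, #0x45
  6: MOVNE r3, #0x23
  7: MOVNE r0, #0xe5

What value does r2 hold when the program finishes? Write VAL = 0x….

VAL = 0x62

0: ✓ CMP  NZCV=1001
1: · MOVLT
2: ✓ SUBNE  r2←0x62
3: · ADDCS
4: ✓ CMP  NZCV=0011
5: · ADDMI
6: ✓ MOVNE  r3←0x23
7: ✓ MOVNE  r0←0xe5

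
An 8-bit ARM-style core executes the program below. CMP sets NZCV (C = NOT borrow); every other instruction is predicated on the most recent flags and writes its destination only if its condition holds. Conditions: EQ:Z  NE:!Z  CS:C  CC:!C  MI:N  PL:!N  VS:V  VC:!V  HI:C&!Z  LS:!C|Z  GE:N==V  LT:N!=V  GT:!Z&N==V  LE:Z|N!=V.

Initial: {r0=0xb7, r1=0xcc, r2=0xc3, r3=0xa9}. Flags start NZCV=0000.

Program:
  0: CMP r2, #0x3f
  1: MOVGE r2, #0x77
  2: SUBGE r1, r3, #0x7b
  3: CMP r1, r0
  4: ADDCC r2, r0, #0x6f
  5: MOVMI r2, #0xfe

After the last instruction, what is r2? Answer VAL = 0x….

VAL = 0xc3

[0] flags=1010 → (cmp)
[1] flags=1010 GE?F → skip
[2] flags=1010 GE?F → skip
[3] flags=0010 → (cmp)
[4] flags=0010 CC?F → skip
[5] flags=0010 MI?F → skip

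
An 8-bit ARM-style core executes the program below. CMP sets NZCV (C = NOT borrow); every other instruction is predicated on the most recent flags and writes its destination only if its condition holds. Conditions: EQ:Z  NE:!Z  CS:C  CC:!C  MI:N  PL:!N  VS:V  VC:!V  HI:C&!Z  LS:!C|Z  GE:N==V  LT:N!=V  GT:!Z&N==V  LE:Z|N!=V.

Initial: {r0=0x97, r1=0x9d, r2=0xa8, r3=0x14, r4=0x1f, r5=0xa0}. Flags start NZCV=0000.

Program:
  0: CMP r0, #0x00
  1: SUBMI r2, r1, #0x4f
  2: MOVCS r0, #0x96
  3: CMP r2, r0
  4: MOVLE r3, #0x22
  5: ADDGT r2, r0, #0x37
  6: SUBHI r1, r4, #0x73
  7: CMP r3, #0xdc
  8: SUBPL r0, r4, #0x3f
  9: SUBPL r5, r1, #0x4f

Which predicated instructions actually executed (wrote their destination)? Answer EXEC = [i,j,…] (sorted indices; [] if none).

0: ✓ CMP  NZCV=1010
1: ✓ SUBMI  r2←0x4e
2: ✓ MOVCS  r0←0x96
3: ✓ CMP  NZCV=1001
4: · MOVLE
5: ✓ ADDGT  r2←0xcd
6: · SUBHI
7: ✓ CMP  NZCV=0000
8: ✓ SUBPL  r0←0xe0
9: ✓ SUBPL  r5←0x4e

EXEC = [1,2,5,8,9]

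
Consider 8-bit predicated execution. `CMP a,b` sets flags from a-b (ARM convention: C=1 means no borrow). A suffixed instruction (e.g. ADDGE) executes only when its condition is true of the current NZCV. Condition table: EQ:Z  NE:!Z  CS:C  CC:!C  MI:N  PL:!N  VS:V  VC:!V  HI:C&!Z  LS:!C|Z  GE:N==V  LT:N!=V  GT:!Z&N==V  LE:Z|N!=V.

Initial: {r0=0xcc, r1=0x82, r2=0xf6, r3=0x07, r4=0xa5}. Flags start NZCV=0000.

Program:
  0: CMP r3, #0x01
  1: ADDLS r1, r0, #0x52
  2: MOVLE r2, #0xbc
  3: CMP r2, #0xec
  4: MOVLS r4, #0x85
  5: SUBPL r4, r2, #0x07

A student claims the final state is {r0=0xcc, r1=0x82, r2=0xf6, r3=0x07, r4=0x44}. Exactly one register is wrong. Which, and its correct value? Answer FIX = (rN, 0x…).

[0] flags=0010 → (cmp)
[1] flags=0010 LS?F → skip
[2] flags=0010 LE?F → skip
[3] flags=0010 → (cmp)
[4] flags=0010 LS?F → skip
[5] flags=0010 PL?T → r4=0xef

FIX = (r4, 0xef)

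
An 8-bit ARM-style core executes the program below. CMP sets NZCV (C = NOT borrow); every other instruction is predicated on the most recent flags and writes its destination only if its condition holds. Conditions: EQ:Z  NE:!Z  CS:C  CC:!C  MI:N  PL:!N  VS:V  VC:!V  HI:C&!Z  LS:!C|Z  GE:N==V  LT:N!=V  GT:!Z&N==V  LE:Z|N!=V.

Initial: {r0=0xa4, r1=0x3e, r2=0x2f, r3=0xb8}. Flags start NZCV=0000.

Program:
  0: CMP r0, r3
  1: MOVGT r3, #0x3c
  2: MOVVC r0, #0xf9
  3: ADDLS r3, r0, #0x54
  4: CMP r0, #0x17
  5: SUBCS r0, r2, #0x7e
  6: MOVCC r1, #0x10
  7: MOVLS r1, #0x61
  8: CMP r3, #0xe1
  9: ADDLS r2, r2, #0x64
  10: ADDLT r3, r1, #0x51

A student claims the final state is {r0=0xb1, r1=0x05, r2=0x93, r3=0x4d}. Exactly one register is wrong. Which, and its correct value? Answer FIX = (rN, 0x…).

FIX = (r1, 0x3e)

[0] flags=1000 → (cmp)
[1] flags=1000 GT?F → skip
[2] flags=1000 VC?T → r0=0xf9
[3] flags=1000 LS?T → r3=0x4d
[4] flags=1010 → (cmp)
[5] flags=1010 CS?T → r0=0xb1
[6] flags=1010 CC?F → skip
[7] flags=1010 LS?F → skip
[8] flags=0000 → (cmp)
[9] flags=0000 LS?T → r2=0x93
[10] flags=0000 LT?F → skip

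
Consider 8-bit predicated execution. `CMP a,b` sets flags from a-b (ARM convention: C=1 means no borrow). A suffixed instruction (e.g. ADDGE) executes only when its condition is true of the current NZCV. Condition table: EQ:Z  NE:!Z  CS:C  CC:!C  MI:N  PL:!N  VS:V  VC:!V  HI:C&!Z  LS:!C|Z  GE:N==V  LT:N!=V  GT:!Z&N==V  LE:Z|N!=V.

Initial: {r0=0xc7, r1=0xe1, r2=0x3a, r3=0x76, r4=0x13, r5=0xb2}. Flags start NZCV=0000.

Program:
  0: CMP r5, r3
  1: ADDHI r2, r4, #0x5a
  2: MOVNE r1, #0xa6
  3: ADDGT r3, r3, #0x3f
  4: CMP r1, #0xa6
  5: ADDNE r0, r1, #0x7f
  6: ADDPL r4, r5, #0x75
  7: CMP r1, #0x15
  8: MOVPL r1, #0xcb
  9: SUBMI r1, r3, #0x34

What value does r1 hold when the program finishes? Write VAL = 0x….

[0] flags=0011 → (cmp)
[1] flags=0011 HI?T → r2=0x6d
[2] flags=0011 NE?T → r1=0xa6
[3] flags=0011 GT?F → skip
[4] flags=0110 → (cmp)
[5] flags=0110 NE?F → skip
[6] flags=0110 PL?T → r4=0x27
[7] flags=1010 → (cmp)
[8] flags=1010 PL?F → skip
[9] flags=1010 MI?T → r1=0x42

VAL = 0x42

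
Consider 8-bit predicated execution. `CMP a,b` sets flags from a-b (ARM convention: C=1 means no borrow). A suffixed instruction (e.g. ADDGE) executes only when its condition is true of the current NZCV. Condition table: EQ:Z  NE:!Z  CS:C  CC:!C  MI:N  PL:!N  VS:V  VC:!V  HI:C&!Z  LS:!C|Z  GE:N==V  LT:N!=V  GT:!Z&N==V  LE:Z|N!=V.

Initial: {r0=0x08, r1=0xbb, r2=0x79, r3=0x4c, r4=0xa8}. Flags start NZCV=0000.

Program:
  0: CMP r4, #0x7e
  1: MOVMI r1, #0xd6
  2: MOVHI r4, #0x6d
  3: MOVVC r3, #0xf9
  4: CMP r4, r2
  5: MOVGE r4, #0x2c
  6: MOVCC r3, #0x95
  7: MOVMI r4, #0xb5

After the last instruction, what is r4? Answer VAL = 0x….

0: ✓ CMP  NZCV=0011
1: · MOVMI
2: ✓ MOVHI  r4←0x6d
3: · MOVVC
4: ✓ CMP  NZCV=1000
5: · MOVGE
6: ✓ MOVCC  r3←0x95
7: ✓ MOVMI  r4←0xb5

VAL = 0xb5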